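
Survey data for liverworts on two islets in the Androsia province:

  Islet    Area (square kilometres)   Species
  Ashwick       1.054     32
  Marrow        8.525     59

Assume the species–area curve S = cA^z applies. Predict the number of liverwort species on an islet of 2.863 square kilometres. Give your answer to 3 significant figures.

z = ln(59/32) / ln(8.525/1.054) = 0.6118 / 2.0904 = 0.2927
c = 32 / 1.054^0.2927 = 32 / 1.016 = 31.51
S₃ = 31.51 × 2.863^0.2927 = 31.51 × 1.36 ≈ 42.87

42.9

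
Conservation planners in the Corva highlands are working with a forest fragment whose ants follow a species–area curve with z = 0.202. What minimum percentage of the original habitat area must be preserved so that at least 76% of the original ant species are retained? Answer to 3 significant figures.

Need (A_new/A_old)^0.202 = 0.76, so A_new/A_old = 0.76^(1/0.202) = 0.76^4.95
ln(A_new/A_old) = ln 0.76 / 0.202 = -0.2744 / 0.202 = -1.3586
A_new/A_old = e^-1.3586 ≈ 0.257

25.7%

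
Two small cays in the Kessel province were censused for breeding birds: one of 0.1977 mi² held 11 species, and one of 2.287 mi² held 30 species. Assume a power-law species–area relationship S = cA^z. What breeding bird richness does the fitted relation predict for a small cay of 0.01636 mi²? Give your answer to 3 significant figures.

z = ln(30/11) / ln(2.287/0.1977) = 1.0033 / 2.4482 = 0.4098
c = 11 / 0.1977^0.4098 = 11 / 0.5146 = 21.37
S₃ = 21.37 × 0.01636^0.4098 = 21.37 × 0.1854 ≈ 3.962

3.96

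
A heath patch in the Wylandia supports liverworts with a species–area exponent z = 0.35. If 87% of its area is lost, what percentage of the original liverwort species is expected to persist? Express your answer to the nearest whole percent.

49%

S_new/S_old = (A_new/A_old)^z = 0.13^0.35
= exp(0.35 × ln 0.13) = exp(0.35 × -2.0402) = exp(-0.7141) ≈ 0.4896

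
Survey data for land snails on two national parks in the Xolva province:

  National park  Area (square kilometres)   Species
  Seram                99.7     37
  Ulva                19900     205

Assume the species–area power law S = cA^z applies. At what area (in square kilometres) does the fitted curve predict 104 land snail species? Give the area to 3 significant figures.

2440 square kilometres

z = ln(205/37) / ln(19900/99.7) = 1.7121 / 5.2963 = 0.3233
c = 37 / 99.7^0.3233 = 37 / 4.427 = 8.358
A = (104/8.358)^(1/0.3233) ⇒ ln A = ln(12.44)/0.3233 = 7.7992
A = e^7.7992 ≈ 2439 square kilometres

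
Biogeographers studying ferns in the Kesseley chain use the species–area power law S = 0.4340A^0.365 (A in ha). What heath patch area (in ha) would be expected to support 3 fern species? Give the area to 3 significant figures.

3 = 0.434 × A^0.365  ⇒  A^0.365 = 3/0.434 = 6.912
ln A = ln(6.912) / 0.365 = 1.9333 / 0.365 = 5.2968
A = e^5.2968 ≈ 199.7 ha

200 ha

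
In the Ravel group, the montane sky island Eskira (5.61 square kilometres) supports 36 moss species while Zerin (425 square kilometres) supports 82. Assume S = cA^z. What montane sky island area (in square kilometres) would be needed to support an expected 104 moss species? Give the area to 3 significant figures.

1480 square kilometres

z = ln(82/36) / ln(425/5.61) = 0.8232 / 4.3275 = 0.1902
c = 36 / 5.61^0.1902 = 36 / 1.388 = 25.93
A = (104/25.93)^(1/0.1902) ⇒ ln A = ln(4.011)/0.1902 = 7.3015
A = e^7.3015 ≈ 1483 square kilometres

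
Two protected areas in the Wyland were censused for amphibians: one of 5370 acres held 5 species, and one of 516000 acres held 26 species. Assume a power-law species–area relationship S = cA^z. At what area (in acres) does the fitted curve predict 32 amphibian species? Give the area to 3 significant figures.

z = ln(26/5) / ln(516000/5370) = 1.6487 / 4.5653 = 0.3611
c = 5 / 5370^0.3611 = 5 / 22.23 = 0.2249
A = (32/0.2249)^(1/0.3611) ⇒ ln A = ln(142.3)/0.3611 = 13.7288
A = e^13.7288 ≈ 916973 acres

917000 acres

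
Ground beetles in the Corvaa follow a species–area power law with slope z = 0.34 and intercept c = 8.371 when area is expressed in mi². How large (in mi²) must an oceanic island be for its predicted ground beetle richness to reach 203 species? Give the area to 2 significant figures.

12000 mi²

203 = 8.371 × A^0.34  ⇒  A^0.34 = 203/8.371 = 24.25
ln A = ln(24.25) / 0.34 = 3.1884 / 0.34 = 9.3777
A = e^9.3777 ≈ 11822 mi²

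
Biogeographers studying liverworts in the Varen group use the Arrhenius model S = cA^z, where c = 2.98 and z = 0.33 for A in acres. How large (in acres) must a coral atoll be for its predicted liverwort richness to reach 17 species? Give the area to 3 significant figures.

196 acres

17 = 2.98 × A^0.33  ⇒  A^0.33 = 17/2.98 = 5.705
ln A = ln(5.705) / 0.33 = 1.7413 / 0.33 = 5.2766
A = e^5.2766 ≈ 195.7 acres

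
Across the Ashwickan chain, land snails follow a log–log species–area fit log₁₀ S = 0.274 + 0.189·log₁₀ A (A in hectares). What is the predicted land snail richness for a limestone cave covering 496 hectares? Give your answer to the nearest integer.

S = 1.879 × 496^0.189 = 1.879 × 3.232 ≈ 6.074

6 species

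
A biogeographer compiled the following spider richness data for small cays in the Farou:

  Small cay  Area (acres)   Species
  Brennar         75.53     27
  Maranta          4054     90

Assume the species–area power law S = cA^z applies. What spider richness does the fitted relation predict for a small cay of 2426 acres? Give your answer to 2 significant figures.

77

z = ln(90/27) / ln(4054/75.53) = 1.2040 / 3.9829 = 0.3023
c = 27 / 75.53^0.3023 = 27 / 3.696 = 7.305
S₃ = 7.305 × 2426^0.3023 = 7.305 × 10.55 ≈ 77.06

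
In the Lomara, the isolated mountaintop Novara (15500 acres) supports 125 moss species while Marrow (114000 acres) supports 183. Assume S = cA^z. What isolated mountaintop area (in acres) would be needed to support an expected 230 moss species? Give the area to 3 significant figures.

z = ln(183/125) / ln(114000/15500) = 0.3812 / 1.9954 = 0.1910
c = 125 / 15500^0.1910 = 125 / 6.317 = 19.79
A = (230/19.79)^(1/0.1910) ⇒ ln A = ln(11.62)/0.1910 = 12.8406
A = e^12.8406 ≈ 377223 acres

377000 acres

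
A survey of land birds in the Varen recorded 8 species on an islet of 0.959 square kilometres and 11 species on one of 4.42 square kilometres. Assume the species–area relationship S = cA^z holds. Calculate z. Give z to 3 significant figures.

Taking logs: ln S = ln c + z ln A, so z = (ln S₂ − ln S₁)/(ln A₂ − ln A₁).
z = ln(11/8) / ln(4.42/0.959) = ln(1.375) / ln(4.609) = 0.3185 / 1.5280 = 0.2084

0.208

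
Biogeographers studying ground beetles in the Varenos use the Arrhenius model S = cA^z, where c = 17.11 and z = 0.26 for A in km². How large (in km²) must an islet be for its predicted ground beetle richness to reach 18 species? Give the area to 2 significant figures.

18 = 17.11 × A^0.26  ⇒  A^0.26 = 18/17.11 = 1.052
ln A = ln(1.052) / 0.26 = 0.0507 / 0.26 = 0.1950
A = e^0.1950 ≈ 1.215 km²

1.2 km²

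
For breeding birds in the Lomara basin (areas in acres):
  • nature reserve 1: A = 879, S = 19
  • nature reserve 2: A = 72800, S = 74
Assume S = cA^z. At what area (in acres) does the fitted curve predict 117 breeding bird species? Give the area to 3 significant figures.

z = ln(74/19) / ln(72800/879) = 1.3596 / 4.4167 = 0.3078
c = 19 / 879^0.3078 = 19 / 8.059 = 2.358
A = (117/2.358)^(1/0.3078) ⇒ ln A = ln(49.63)/0.3078 = 12.6836
A = e^12.6836 ≈ 322422 acres

322000 acres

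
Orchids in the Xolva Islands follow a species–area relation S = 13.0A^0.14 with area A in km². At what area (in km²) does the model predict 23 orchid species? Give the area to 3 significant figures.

58.9 km²

23 = 13 × A^0.14  ⇒  A^0.14 = 23/13 = 1.769
ln A = ln(1.769) / 0.14 = 0.5705 / 0.14 = 4.0753
A = e^4.0753 ≈ 58.87 km²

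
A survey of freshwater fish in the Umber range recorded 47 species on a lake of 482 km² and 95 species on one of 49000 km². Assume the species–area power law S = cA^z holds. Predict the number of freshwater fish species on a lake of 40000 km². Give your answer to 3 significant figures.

92.1

z = ln(95/47) / ln(49000/482) = 0.7037 / 4.6216 = 0.1523
c = 47 / 482^0.1523 = 47 / 2.562 = 18.35
S₃ = 18.35 × 40000^0.1523 = 18.35 × 5.021 ≈ 92.11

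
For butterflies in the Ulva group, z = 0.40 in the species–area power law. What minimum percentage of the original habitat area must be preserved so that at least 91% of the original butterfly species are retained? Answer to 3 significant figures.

Need (A_new/A_old)^0.4 = 0.91, so A_new/A_old = 0.91^(1/0.4) = 0.91^2.5
ln(A_new/A_old) = ln 0.91 / 0.4 = -0.0943 / 0.4 = -0.2358
A_new/A_old = e^-0.2358 ≈ 0.79

79.0%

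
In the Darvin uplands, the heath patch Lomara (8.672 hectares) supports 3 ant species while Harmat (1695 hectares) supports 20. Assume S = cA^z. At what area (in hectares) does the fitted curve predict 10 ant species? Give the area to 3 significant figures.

247 hectares

z = ln(20/3) / ln(1695/8.672) = 1.8971 / 5.2753 = 0.3596
c = 3 / 8.672^0.3596 = 3 / 2.175 = 1.38
A = (10/1.38)^(1/0.3596) ⇒ ln A = ln(7.248)/0.3596 = 5.5080
A = e^5.5080 ≈ 246.7 hectares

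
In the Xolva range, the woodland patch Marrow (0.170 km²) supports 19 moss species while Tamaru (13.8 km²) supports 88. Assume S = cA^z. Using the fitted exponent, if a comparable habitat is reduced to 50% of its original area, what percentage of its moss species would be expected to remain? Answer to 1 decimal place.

z = ln(88/19) / ln(13.8/0.17) = 1.5329 / 4.3966 = 0.3487
S_new/S_old = (A_new/A_old)^z = 0.5^0.3487 = exp(0.3487 × -0.6931) = 0.7853

78.5%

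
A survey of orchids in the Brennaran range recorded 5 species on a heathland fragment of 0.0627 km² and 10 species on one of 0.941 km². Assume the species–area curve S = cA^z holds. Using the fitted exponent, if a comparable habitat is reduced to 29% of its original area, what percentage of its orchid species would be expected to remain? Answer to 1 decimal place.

72.8%

z = ln(10/5) / ln(0.941/0.0627) = 0.6931 / 2.7086 = 0.2559
S_new/S_old = (A_new/A_old)^z = 0.29^0.2559 = exp(0.2559 × -1.2379) = 0.7285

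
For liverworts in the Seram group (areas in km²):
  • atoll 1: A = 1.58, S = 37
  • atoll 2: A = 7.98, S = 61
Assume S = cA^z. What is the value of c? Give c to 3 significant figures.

32.1

z = ln(S₂/S₁) / ln(A₂/A₁) = ln(61/37) / ln(7.98/1.58) = 0.5000 / 1.6195 = 0.3087
c = S₁ / A₁^z = 37 / 1.58^0.3087 = 37 / 1.152 = 32.13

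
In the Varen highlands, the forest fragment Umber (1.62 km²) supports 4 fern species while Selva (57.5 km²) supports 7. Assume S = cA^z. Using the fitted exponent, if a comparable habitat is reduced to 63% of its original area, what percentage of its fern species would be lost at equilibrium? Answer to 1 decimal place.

7.0%

z = ln(7/4) / ln(57.5/1.62) = 0.5596 / 3.5694 = 0.1568
S_new/S_old = (A_new/A_old)^z = 0.63^0.1568 = exp(0.1568 × -0.4620) = 0.9301
Fraction lost = 1 − 0.9301 = 0.06988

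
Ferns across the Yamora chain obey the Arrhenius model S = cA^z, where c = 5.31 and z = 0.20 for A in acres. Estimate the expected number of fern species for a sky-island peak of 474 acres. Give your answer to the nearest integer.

S = 5.31 × 474^0.2
ln S = ln 5.31 + 0.2 × ln 474 = 1.6696 + 0.2 × 6.1612 = 2.9018
S = e^2.9018 ≈ 18.21

18 species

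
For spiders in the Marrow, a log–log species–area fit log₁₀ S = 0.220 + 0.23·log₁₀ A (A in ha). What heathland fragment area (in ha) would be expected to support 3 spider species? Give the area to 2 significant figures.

3 = 1.66 × A^0.23  ⇒  A^0.23 = 3/1.66 = 1.808
ln A = ln(1.808) / 0.23 = 0.5920 / 0.23 = 2.5741
A = e^2.5741 ≈ 13.12 ha

13 ha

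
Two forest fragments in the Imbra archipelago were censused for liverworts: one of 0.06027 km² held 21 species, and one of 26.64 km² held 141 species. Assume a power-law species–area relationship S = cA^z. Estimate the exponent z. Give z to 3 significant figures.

0.313

Taking logs: ln S = ln c + z ln A, so z = (ln S₂ − ln S₁)/(ln A₂ − ln A₁).
z = ln(141/21) / ln(26.64/0.06027) = ln(6.714) / ln(442) = 1.9042 / 6.0913 = 0.3126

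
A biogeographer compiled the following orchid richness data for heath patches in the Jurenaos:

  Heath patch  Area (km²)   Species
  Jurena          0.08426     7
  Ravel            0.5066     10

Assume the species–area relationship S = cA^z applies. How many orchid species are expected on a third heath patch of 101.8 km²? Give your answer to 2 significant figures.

z = ln(10/7) / ln(0.5066/0.08426) = 0.3567 / 1.7938 = 0.1988
c = 7 / 0.08426^0.1988 = 7 / 0.6115 = 11.45
S₃ = 11.45 × 101.8^0.1988 = 11.45 × 2.507 ≈ 28.7

29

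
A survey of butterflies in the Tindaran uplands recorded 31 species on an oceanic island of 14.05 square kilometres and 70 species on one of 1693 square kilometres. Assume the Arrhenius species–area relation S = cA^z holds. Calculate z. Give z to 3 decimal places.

0.170

Taking logs: ln S = ln c + z ln A, so z = (ln S₂ − ln S₁)/(ln A₂ − ln A₁).
z = ln(70/31) / ln(1693/14.05) = ln(2.258) / ln(120.5) = 0.8145 / 4.7916 = 0.1700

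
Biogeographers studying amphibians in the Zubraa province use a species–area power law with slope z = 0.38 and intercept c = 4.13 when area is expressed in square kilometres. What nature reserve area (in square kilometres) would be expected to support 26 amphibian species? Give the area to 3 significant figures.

127 square kilometres

26 = 4.13 × A^0.38  ⇒  A^0.38 = 26/4.13 = 6.295
ln A = ln(6.295) / 0.38 = 1.8398 / 0.38 = 4.8416
A = e^4.8416 ≈ 126.7 square kilometres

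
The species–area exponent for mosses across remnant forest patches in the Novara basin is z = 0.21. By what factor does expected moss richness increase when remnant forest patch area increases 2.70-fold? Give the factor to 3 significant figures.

1.23

S₂/S₁ = (A₂/A₁)^z = 2.7^0.21
ln(S₂/S₁) = 0.21 × ln 2.7 = 0.21 × 0.9933 = 0.2086
S₂/S₁ = e^0.2086 ≈ 1.232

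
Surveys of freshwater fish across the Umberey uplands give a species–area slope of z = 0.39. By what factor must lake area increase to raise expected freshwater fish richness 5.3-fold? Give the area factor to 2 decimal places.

71.96

(A₂/A₁)^0.39 = 5.3, so A₂/A₁ = 5.3^(1/0.39) = 5.3^2.564
ln(A₂/A₁) = ln 5.3 / 0.39 = 1.6677 / 0.39 = 4.2762
A₂/A₁ = e^4.2762 ≈ 71.96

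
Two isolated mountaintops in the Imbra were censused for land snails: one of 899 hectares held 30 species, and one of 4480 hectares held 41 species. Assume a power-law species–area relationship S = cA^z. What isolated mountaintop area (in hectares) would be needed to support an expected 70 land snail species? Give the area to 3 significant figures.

z = ln(41/30) / ln(4480/899) = 0.3124 / 1.6061 = 0.1945
c = 30 / 899^0.1945 = 30 / 3.754 = 7.992
A = (70/7.992)^(1/0.1945) ⇒ ln A = ln(8.759)/0.1945 = 11.1577
A = e^11.1577 ≈ 70103 hectares

70100 hectares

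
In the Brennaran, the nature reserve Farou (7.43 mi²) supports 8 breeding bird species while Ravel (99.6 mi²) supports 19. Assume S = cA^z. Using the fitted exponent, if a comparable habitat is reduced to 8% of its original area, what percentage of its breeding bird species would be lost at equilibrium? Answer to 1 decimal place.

56.9%

z = ln(19/8) / ln(99.6/7.43) = 0.8650 / 2.5956 = 0.3333
S_new/S_old = (A_new/A_old)^z = 0.08^0.3333 = exp(0.3333 × -2.5257) = 0.431
Fraction lost = 1 − 0.431 = 0.569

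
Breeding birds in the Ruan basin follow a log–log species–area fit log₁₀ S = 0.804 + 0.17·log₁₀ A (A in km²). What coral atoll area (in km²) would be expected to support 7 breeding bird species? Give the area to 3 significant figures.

1.74 km²

7 = 6.368 × A^0.17  ⇒  A^0.17 = 7/6.368 = 1.099
ln A = ln(1.099) / 0.17 = 0.0946 / 0.17 = 0.5567
A = e^0.5567 ≈ 1.745 km²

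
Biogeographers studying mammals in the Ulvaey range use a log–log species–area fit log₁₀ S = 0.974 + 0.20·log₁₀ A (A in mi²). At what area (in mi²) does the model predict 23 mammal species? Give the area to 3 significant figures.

86.8 mi²

23 = 9.419 × A^0.2  ⇒  A^0.2 = 23/9.419 = 2.442
ln A = ln(2.442) / 0.2 = 0.8928 / 0.2 = 4.4639
A = e^4.4639 ≈ 86.82 mi²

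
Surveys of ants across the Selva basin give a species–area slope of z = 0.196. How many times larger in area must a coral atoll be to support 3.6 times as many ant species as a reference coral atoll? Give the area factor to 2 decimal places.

689.09

(A₂/A₁)^0.196 = 3.6, so A₂/A₁ = 3.6^(1/0.196) = 3.6^5.102
ln(A₂/A₁) = ln 3.6 / 0.196 = 1.2809 / 0.196 = 6.5354
A₂/A₁ = e^6.5354 ≈ 689.1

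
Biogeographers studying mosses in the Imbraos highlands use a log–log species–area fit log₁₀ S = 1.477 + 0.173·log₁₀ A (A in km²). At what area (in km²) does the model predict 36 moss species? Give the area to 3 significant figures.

36 = 29.99 × A^0.173  ⇒  A^0.173 = 36/29.99 = 1.2
ln A = ln(1.2) / 0.173 = 0.1826 / 0.173 = 1.0555
A = e^1.0555 ≈ 2.873 km²

2.87 km²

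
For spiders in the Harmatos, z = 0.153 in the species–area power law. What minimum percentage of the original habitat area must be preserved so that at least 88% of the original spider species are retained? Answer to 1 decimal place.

Need (A_new/A_old)^0.153 = 0.88, so A_new/A_old = 0.88^(1/0.153) = 0.88^6.536
ln(A_new/A_old) = ln 0.88 / 0.153 = -0.1278 / 0.153 = -0.8355
A_new/A_old = e^-0.8355 ≈ 0.4337

43.4%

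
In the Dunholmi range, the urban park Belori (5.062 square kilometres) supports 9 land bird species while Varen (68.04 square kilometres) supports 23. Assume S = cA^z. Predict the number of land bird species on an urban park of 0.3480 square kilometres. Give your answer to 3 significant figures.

z = ln(23/9) / ln(68.04/5.062) = 0.9383 / 2.5983 = 0.3611
c = 9 / 5.062^0.3611 = 9 / 1.796 = 5.011
S₃ = 5.011 × 0.348^0.3611 = 5.011 × 0.6831 ≈ 3.423

3.42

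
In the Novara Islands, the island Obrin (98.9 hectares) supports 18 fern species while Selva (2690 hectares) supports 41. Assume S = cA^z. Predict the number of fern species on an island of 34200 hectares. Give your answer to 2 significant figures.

z = ln(41/18) / ln(2690/98.9) = 0.8232 / 3.3032 = 0.2492
c = 18 / 98.9^0.2492 = 18 / 3.142 = 5.729
S₃ = 5.729 × 34200^0.2492 = 5.729 × 13.49 ≈ 77.27

77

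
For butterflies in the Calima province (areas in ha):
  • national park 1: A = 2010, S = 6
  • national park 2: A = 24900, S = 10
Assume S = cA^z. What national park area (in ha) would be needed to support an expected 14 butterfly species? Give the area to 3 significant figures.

z = ln(10/6) / ln(24900/2010) = 0.5108 / 2.5167 = 0.2030
c = 6 / 2010^0.2030 = 6 / 4.682 = 1.281
A = (14/1.281)^(1/0.2030) ⇒ ln A = ln(10.93)/0.2030 = 11.7804
A = e^11.7804 ≈ 130660 ha

131000 ha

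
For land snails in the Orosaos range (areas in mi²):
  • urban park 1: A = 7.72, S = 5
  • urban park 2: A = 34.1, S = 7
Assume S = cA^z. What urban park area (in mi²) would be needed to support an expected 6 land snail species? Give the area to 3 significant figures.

z = ln(7/5) / ln(34.1/7.72) = 0.3365 / 1.4855 = 0.2265
c = 5 / 7.72^0.2265 = 5 / 1.589 = 3.147
A = (6/3.147)^(1/0.2265) ⇒ ln A = ln(1.906)/0.2265 = 2.8487
A = e^2.8487 ≈ 17.27 mi²

17.3 mi²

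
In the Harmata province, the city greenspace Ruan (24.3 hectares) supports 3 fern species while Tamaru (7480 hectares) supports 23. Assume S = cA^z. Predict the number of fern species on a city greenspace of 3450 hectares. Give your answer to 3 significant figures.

17.5

z = ln(23/3) / ln(7480/24.3) = 2.0369 / 5.7295 = 0.3555
c = 3 / 24.3^0.3555 = 3 / 3.109 = 0.965
S₃ = 0.965 × 3450^0.3555 = 0.965 × 18.1 ≈ 17.47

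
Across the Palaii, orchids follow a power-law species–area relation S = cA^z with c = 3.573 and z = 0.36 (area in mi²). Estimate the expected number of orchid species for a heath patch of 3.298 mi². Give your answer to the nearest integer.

S = 3.573 × 3.298^0.36
ln S = ln 3.573 + 0.36 × ln 3.298 = 1.2734 + 0.36 × 1.1933 = 1.7030
S = e^1.7030 ≈ 5.49

5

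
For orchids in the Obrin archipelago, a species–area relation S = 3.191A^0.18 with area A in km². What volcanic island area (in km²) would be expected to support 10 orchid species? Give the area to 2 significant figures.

10 = 3.191 × A^0.18  ⇒  A^0.18 = 10/3.191 = 3.134
ln A = ln(3.134) / 0.18 = 1.1423 / 0.18 = 6.3458
A = e^6.3458 ≈ 570.1 km²

570 km²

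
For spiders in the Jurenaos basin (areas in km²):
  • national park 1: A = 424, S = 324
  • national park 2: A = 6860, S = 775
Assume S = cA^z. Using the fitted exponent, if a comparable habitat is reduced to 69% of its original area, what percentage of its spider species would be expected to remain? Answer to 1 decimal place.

89.0%

z = ln(775/324) / ln(6860/424) = 0.8721 / 2.7837 = 0.3133
S_new/S_old = (A_new/A_old)^z = 0.69^0.3133 = exp(0.3133 × -0.3711) = 0.8903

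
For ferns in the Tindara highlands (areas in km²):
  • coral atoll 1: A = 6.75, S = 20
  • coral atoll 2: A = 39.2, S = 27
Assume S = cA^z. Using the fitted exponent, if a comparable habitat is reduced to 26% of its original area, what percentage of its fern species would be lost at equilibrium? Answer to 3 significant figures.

20.5%

z = ln(27/20) / ln(39.2/6.75) = 0.3001 / 1.7591 = 0.1706
S_new/S_old = (A_new/A_old)^z = 0.26^0.1706 = exp(0.1706 × -1.3471) = 0.7947
Fraction lost = 1 − 0.7947 = 0.2053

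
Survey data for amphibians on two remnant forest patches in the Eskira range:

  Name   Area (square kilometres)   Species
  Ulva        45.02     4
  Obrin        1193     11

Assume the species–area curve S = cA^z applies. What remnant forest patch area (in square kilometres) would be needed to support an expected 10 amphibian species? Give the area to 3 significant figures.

876 square kilometres

z = ln(11/4) / ln(1193/45.02) = 1.0116 / 3.2771 = 0.3087
c = 4 / 45.02^0.3087 = 4 / 3.239 = 1.235
A = (10/1.235)^(1/0.3087) ⇒ ln A = ln(8.097)/0.3087 = 6.7755
A = e^6.7755 ≈ 876.1 square kilometres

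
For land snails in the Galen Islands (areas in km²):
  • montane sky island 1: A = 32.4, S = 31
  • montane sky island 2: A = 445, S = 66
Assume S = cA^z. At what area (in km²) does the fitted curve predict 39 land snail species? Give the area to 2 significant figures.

72 km²

z = ln(66/31) / ln(445/32.4) = 0.7557 / 2.6199 = 0.2884
c = 31 / 32.4^0.2884 = 31 / 2.727 = 11.37
A = (39/11.37)^(1/0.2884) ⇒ ln A = ln(3.431)/0.2884 = 4.2741
A = e^4.2741 ≈ 71.82 km²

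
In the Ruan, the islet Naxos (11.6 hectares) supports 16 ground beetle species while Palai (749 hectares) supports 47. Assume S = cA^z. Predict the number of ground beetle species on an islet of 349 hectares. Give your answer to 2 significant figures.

39

z = ln(47/16) / ln(749/11.6) = 1.0776 / 4.1677 = 0.2585
c = 16 / 11.6^0.2585 = 16 / 1.885 = 8.49
S₃ = 8.49 × 349^0.2585 = 8.49 × 4.544 ≈ 38.58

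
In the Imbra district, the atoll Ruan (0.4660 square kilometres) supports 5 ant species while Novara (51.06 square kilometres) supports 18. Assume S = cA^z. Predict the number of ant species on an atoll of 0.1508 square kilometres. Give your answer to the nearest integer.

z = ln(18/5) / ln(51.06/0.466) = 1.2809 / 4.6966 = 0.2727
c = 5 / 0.466^0.2727 = 5 / 0.812 = 6.158
S₃ = 6.158 × 0.1508^0.2727 = 6.158 × 0.5969 ≈ 3.676

4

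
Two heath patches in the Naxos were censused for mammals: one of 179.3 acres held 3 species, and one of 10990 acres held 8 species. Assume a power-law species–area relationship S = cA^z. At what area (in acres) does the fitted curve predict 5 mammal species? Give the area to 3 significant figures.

z = ln(8/3) / ln(10990/179.3) = 0.9808 / 4.1157 = 0.2383
c = 3 / 179.3^0.2383 = 3 / 3.444 = 0.8711
A = (5/0.8711)^(1/0.2383) ⇒ ln A = ln(5.74)/0.2383 = 7.3325
A = e^7.3325 ≈ 1529 acres

1530 acres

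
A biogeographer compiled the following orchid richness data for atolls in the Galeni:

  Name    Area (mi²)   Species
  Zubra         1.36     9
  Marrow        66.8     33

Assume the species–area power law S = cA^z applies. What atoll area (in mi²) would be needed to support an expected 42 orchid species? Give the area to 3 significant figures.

138 mi²

z = ln(33/9) / ln(66.8/1.36) = 1.2993 / 3.8942 = 0.3336
c = 9 / 1.36^0.3336 = 9 / 1.108 = 8.122
A = (42/8.122)^(1/0.3336) ⇒ ln A = ln(5.171)/0.3336 = 4.9245
A = e^4.9245 ≈ 137.6 mi²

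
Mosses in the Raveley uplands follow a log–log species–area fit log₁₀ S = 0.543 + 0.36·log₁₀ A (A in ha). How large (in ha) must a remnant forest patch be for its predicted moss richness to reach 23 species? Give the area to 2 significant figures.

190 ha

23 = 3.491 × A^0.36  ⇒  A^0.36 = 23/3.491 = 6.588
ln A = ln(6.588) / 0.36 = 1.8852 / 0.36 = 5.2366
A = e^5.2366 ≈ 188 ha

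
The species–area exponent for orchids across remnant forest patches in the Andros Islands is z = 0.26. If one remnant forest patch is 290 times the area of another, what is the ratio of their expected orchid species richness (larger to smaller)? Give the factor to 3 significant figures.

4.37

S₂/S₁ = (A₂/A₁)^z = 290^0.26
ln(S₂/S₁) = 0.26 × ln 290 = 0.26 × 5.6699 = 1.4742
S₂/S₁ = e^1.4742 ≈ 4.367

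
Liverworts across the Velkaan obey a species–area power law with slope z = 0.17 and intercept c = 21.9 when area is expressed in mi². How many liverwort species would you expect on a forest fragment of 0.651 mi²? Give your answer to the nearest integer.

20 species

S = 21.9 × 0.651^0.17
ln S = ln 21.9 + 0.17 × ln 0.651 = 3.0865 + 0.17 × -0.4292 = 3.0135
S = e^3.0135 ≈ 20.36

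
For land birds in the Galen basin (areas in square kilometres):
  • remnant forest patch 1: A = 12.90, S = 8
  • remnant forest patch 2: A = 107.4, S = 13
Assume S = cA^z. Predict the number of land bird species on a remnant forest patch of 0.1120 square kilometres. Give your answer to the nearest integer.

3

z = ln(13/8) / ln(107.4/12.9) = 0.4855 / 2.1193 = 0.2291
c = 8 / 12.9^0.2291 = 8 / 1.796 = 4.453
S₃ = 4.453 × 0.112^0.2291 = 4.453 × 0.6056 ≈ 2.697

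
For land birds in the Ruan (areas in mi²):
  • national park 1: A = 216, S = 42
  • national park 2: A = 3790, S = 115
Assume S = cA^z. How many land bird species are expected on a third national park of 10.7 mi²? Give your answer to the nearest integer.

15

z = ln(115/42) / ln(3790/216) = 1.0073 / 2.8648 = 0.3516
c = 42 / 216^0.3516 = 42 / 6.619 = 6.346
S₃ = 6.346 × 10.7^0.3516 = 6.346 × 2.301 ≈ 14.6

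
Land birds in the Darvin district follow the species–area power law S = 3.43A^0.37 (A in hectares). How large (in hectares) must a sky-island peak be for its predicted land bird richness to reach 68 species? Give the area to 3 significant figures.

3210 hectares

68 = 3.43 × A^0.37  ⇒  A^0.37 = 68/3.43 = 19.83
ln A = ln(19.83) / 0.37 = 2.9869 / 0.37 = 8.0728
A = e^8.0728 ≈ 3206 hectares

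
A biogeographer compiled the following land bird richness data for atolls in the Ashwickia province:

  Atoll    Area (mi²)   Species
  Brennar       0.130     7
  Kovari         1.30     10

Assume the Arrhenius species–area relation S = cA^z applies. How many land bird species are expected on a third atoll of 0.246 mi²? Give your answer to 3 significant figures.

z = ln(10/7) / ln(1.3/0.13) = 0.3567 / 2.3026 = 0.1549
c = 7 / 0.13^0.1549 = 7 / 0.729 = 9.602
S₃ = 9.602 × 0.246^0.1549 = 9.602 × 0.8047 ≈ 7.727

7.73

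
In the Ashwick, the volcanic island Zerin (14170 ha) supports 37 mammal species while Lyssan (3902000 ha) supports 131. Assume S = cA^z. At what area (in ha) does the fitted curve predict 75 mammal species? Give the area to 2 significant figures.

z = ln(131/37) / ln(3902000/14170) = 1.2643 / 5.6181 = 0.2250
c = 37 / 14170^0.2250 = 37 / 8.594 = 4.305
A = (75/4.305)^(1/0.2250) ⇒ ln A = ln(17.42)/0.2250 = 12.6987
A = e^12.6987 ≈ 327319 ha

330000 ha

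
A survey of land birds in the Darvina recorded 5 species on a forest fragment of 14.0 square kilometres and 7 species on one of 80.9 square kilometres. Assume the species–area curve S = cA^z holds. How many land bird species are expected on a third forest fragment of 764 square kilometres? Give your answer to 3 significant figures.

z = ln(7/5) / ln(80.9/14) = 0.3365 / 1.7542 = 0.1918
c = 5 / 14^0.1918 = 5 / 1.659 = 3.014
S₃ = 3.014 × 764^0.1918 = 3.014 × 3.573 ≈ 10.77

10.8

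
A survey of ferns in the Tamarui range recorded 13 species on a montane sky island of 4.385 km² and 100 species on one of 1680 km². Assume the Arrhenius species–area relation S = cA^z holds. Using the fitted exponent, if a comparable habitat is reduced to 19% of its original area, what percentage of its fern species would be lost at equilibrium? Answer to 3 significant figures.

43.4%

z = ln(100/13) / ln(1680/4.385) = 2.0402 / 5.9484 = 0.3430
S_new/S_old = (A_new/A_old)^z = 0.19^0.3430 = exp(0.3430 × -1.6607) = 0.5657
Fraction lost = 1 − 0.5657 = 0.4343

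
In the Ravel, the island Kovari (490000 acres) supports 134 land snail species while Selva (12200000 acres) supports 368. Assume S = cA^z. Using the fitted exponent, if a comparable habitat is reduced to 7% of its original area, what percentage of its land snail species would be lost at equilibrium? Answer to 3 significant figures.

56.6%

z = ln(368/134) / ln(12200000/490000) = 1.0102 / 3.2148 = 0.3142
S_new/S_old = (A_new/A_old)^z = 0.07^0.3142 = exp(0.3142 × -2.6593) = 0.4336
Fraction lost = 1 − 0.4336 = 0.5664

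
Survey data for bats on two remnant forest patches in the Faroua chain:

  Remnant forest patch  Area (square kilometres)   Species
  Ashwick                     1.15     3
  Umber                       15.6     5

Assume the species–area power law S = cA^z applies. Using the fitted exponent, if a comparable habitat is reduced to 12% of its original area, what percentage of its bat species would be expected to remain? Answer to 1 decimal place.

z = ln(5/3) / ln(15.6/1.15) = 0.5108 / 2.6075 = 0.1959
S_new/S_old = (A_new/A_old)^z = 0.12^0.1959 = exp(0.1959 × -2.1203) = 0.6601

66.0%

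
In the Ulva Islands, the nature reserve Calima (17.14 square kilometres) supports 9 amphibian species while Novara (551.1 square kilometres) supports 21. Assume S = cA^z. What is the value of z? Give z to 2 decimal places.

0.24

Taking logs: ln S = ln c + z ln A, so z = (ln S₂ − ln S₁)/(ln A₂ − ln A₁).
z = ln(21/9) / ln(551.1/17.14) = ln(2.333) / ln(32.15) = 0.8473 / 3.4705 = 0.2441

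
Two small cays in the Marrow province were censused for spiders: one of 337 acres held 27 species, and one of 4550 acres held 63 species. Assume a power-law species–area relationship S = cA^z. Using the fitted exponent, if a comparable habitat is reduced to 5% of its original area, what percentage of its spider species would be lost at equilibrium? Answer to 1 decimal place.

z = ln(63/27) / ln(4550/337) = 0.8473 / 2.6028 = 0.3255
S_new/S_old = (A_new/A_old)^z = 0.05^0.3255 = exp(0.3255 × -2.9957) = 0.3771
Fraction lost = 1 − 0.3771 = 0.6229

62.3%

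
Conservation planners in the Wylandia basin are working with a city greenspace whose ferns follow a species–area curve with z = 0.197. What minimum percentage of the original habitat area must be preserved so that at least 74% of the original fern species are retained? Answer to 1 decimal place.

21.7%

Need (A_new/A_old)^0.197 = 0.74, so A_new/A_old = 0.74^(1/0.197) = 0.74^5.076
ln(A_new/A_old) = ln 0.74 / 0.197 = -0.3011 / 0.197 = -1.5285
A_new/A_old = e^-1.5285 ≈ 0.2169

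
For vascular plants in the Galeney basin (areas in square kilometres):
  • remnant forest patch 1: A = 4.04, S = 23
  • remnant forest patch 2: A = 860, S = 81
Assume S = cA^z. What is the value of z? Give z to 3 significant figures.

0.235

Taking logs: ln S = ln c + z ln A, so z = (ln S₂ − ln S₁)/(ln A₂ − ln A₁).
z = ln(81/23) / ln(860/4.04) = ln(3.522) / ln(212.9) = 1.2590 / 5.3607 = 0.2348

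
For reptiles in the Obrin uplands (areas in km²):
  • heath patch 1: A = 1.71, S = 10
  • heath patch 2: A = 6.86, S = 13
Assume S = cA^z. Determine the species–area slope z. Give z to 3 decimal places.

Taking logs: ln S = ln c + z ln A, so z = (ln S₂ − ln S₁)/(ln A₂ − ln A₁).
z = ln(13/10) / ln(6.86/1.71) = ln(1.3) / ln(4.012) = 0.2624 / 1.3892 = 0.1889

0.189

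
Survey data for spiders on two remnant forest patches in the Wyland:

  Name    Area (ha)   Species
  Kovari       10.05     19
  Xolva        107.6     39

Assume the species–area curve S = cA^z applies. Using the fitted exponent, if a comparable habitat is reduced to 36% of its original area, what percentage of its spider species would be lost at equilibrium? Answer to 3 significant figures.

26.6%

z = ln(39/19) / ln(107.6/10.05) = 0.7191 / 2.3708 = 0.3033
S_new/S_old = (A_new/A_old)^z = 0.36^0.3033 = exp(0.3033 × -1.0217) = 0.7335
Fraction lost = 1 − 0.7335 = 0.2665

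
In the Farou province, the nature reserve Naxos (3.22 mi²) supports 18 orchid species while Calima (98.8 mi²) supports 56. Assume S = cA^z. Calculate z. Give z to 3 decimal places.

0.332

Taking logs: ln S = ln c + z ln A, so z = (ln S₂ − ln S₁)/(ln A₂ − ln A₁).
z = ln(56/18) / ln(98.8/3.22) = ln(3.111) / ln(30.68) = 1.1350 / 3.4237 = 0.3315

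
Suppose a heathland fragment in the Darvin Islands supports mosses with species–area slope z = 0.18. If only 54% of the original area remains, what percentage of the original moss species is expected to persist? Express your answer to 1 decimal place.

S_new/S_old = (A_new/A_old)^z = 0.54^0.18
= exp(0.18 × ln 0.54) = exp(0.18 × -0.6162) = exp(-0.1109) ≈ 0.895

89.5%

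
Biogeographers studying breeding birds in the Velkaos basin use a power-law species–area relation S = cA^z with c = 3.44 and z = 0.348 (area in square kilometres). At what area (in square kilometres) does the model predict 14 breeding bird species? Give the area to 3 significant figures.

56.4 square kilometres

14 = 3.44 × A^0.348  ⇒  A^0.348 = 14/3.44 = 4.07
ln A = ln(4.07) / 0.348 = 1.4036 / 0.348 = 4.0333
A = e^4.0333 ≈ 56.45 square kilometres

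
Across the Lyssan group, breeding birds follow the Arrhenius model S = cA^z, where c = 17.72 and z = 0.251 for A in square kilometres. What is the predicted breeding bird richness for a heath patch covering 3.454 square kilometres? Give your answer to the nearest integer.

S = 17.72 × 3.454^0.251
ln S = ln 17.72 + 0.251 × ln 3.454 = 2.8747 + 0.251 × 1.2395 = 3.1858
S = e^3.1858 ≈ 24.19

24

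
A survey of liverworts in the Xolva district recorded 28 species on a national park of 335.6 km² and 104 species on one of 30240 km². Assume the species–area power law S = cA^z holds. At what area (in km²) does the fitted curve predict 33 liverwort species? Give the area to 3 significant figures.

z = ln(104/28) / ln(30240/335.6) = 1.3122 / 4.5010 = 0.2915
c = 28 / 335.6^0.2915 = 28 / 5.45 = 5.138
A = (33/5.138)^(1/0.2915) ⇒ ln A = ln(6.423)/0.2915 = 6.3795
A = e^6.3795 ≈ 589.6 km²

590 km²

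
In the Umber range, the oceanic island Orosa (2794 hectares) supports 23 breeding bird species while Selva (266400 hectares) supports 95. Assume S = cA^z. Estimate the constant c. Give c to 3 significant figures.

1.95

z = ln(S₂/S₁) / ln(A₂/A₁) = ln(95/23) / ln(266400/2794) = 1.4184 / 4.5575 = 0.3112
c = S₁ / A₁^z = 23 / 2794^0.3112 = 23 / 11.82 = 1.946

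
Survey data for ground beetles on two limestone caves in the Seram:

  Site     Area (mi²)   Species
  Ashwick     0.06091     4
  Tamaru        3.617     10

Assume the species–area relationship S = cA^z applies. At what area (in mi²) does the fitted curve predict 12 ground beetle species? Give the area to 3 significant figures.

z = ln(10/4) / ln(3.617/0.06091) = 0.9163 / 4.0840 = 0.2244
c = 4 / 0.06091^0.2244 = 4 / 0.5337 = 7.494
A = (12/7.494)^(1/0.2244) ⇒ ln A = ln(1.601)/0.2244 = 2.0983
A = e^2.0983 ≈ 8.152 mi²

8.15 mi²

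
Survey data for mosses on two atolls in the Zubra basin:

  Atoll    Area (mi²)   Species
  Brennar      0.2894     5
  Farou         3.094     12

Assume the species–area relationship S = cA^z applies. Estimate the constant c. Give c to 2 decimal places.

7.91

z = ln(S₂/S₁) / ln(A₂/A₁) = ln(12/5) / ln(3.094/0.2894) = 0.8755 / 2.3694 = 0.3695
c = S₁ / A₁^z = 5 / 0.2894^0.3695 = 5 / 0.6325 = 7.906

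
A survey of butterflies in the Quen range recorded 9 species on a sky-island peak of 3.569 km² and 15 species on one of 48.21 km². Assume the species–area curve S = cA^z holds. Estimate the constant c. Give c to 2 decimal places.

z = ln(S₂/S₁) / ln(A₂/A₁) = ln(15/9) / ln(48.21/3.569) = 0.5108 / 2.6033 = 0.1962
c = S₁ / A₁^z = 9 / 3.569^0.1962 = 9 / 1.284 = 7.012

7.01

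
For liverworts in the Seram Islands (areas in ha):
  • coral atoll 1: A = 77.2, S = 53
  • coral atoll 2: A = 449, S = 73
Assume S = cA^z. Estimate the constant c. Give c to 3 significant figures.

z = ln(S₂/S₁) / ln(A₂/A₁) = ln(73/53) / ln(449/77.2) = 0.3202 / 1.7606 = 0.1818
c = S₁ / A₁^z = 53 / 77.2^0.1818 = 53 / 2.204 = 24.04

24.0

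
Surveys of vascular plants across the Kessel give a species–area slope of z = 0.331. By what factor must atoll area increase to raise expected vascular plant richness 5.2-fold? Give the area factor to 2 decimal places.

(A₂/A₁)^0.331 = 5.2, so A₂/A₁ = 5.2^(1/0.331) = 5.2^3.021
ln(A₂/A₁) = ln 5.2 / 0.331 = 1.6487 / 0.331 = 4.9808
A₂/A₁ = e^4.9808 ≈ 145.6

145.60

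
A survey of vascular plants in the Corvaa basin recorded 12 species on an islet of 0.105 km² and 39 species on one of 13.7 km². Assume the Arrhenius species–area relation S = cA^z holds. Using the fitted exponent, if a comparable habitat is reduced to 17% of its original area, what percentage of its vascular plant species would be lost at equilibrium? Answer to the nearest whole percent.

35%

z = ln(39/12) / ln(13.7/0.105) = 1.1787 / 4.8712 = 0.2420
S_new/S_old = (A_new/A_old)^z = 0.17^0.2420 = exp(0.2420 × -1.7720) = 0.6513
Fraction lost = 1 − 0.6513 = 0.3487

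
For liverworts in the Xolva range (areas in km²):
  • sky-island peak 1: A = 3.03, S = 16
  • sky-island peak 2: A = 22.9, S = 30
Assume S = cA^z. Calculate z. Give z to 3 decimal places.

0.311

Taking logs: ln S = ln c + z ln A, so z = (ln S₂ − ln S₁)/(ln A₂ − ln A₁).
z = ln(30/16) / ln(22.9/3.03) = ln(1.875) / ln(7.558) = 0.6286 / 2.0226 = 0.3108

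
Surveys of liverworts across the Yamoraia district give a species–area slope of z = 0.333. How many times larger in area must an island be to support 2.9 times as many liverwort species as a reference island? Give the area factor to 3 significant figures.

(A₂/A₁)^0.333 = 2.9, so A₂/A₁ = 2.9^(1/0.333) = 2.9^3.003
ln(A₂/A₁) = ln 2.9 / 0.333 = 1.0647 / 0.333 = 3.1973
A₂/A₁ = e^3.1973 ≈ 24.47

24.5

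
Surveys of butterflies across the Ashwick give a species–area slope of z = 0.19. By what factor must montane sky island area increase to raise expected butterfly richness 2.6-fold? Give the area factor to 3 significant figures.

(A₂/A₁)^0.19 = 2.6, so A₂/A₁ = 2.6^(1/0.19) = 2.6^5.263
ln(A₂/A₁) = ln 2.6 / 0.19 = 0.9555 / 0.19 = 5.0290
A₂/A₁ = e^5.0290 ≈ 152.8

153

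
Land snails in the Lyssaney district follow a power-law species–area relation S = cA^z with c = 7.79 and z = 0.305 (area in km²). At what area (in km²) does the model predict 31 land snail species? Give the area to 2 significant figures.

31 = 7.79 × A^0.305  ⇒  A^0.305 = 31/7.79 = 3.979
ln A = ln(3.979) / 0.305 = 1.3811 / 0.305 = 4.5283
A = e^4.5283 ≈ 92.61 km²

93 km²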